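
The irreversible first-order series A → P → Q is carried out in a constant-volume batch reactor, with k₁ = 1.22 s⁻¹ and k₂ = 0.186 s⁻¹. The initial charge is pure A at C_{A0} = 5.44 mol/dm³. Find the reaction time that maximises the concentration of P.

Setting dC_P/dt = 0 gives t_opt = ln(k₂/k₁)/(k₂−k₁).
= ln(0.186/1.22)/(0.186−1.22) = ln(0.1525)/-1.034 = -1.881/-1.034 = 1.82 s.

1.82 s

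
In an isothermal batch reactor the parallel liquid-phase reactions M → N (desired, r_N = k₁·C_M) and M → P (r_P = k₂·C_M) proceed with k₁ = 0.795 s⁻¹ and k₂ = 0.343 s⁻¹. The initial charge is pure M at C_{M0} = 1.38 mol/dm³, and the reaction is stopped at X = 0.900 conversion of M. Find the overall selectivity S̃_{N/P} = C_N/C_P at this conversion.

C_M = C_{M0}(1−X) = 0.1380 mol/dm³.
Both paths are first order in M, so the instantaneous fraction to N is constant: dC_N/d(−C_M) = k₁/(k₁+k₂) = 0.6986.
C_N = 0.6986·(C_{M0}−C_M) = 0.6986×1.242 = 0.868 mol/dm³.
C_P = (C_{M0}−C_M)−C_N = 0.3743 mol/dm³; S̃_{N/P} = 0.8677/0.3743 = 2.32.

2.32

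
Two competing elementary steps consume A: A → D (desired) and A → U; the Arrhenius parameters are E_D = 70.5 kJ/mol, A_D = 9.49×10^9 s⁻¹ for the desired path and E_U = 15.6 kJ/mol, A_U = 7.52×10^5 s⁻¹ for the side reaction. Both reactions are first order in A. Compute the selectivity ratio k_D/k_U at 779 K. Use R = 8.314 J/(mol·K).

2.63

With equal orders, S_{D/U} = k_D/k_U = (A_D/A_U)·exp[(E_U−E_D)/(RT)].
(E_U−E_D)/(RT) = (15.6−70.5)×10³/(8.314×779) = -54900/6477 = -8.477.
k_D/k_U = (9.49×10^9/7.52×10^5)·exp(-8.477) = 12620 × 2.083×10^-4 = 2.63.
Since E_D > E_U, raising the temperature improves selectivity toward D.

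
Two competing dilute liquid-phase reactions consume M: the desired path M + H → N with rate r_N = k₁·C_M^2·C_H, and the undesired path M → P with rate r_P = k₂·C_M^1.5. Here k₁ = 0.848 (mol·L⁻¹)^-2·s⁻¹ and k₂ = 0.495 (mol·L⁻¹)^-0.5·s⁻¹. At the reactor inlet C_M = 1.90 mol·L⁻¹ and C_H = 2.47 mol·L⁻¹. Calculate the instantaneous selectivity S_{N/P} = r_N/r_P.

5.83

S_{N/P} = r_N/r_P = (k₁·C_M^2·C_H)/(k₂·C_M^1.5) = (k₁/k₂)·C_M^0.5·C_H.
= (0.848×1.900^2×2.470) / (0.495×1.900^1.5) = 7.561/1.296 = 5.83.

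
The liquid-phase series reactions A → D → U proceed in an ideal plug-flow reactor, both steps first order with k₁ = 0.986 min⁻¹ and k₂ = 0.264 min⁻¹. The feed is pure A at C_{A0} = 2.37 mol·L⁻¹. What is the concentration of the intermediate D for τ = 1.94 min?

For first-order series with pure A initially, C_D(τ) = k₁C_{A0}/(k₂−k₁)·(e^(−k₁τ) − e^(−k₂τ)).
e^(−k₁τ) = e^(−0.986×1.94) = e^(−1.913) = 0.1477; e^(−k₂τ) = e^(−0.5122) = 0.5992.
C_D = 0.986×2.37/(0.264−0.986) × (0.1477−0.5992) = (-3.237)×(-0.4515) = 1.461 mol·L⁻¹.

1.46 mol·L⁻¹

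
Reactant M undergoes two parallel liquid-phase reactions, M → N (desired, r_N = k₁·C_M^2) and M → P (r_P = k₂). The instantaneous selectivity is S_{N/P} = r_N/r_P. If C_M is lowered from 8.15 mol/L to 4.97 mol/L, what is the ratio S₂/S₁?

0.372

S_{N/P} = (k₁/k₂)·C_M^2, so S₂/S₁ = (C_{M,2}/C_{M,1})^2.
= (4.97/8.15)^2 = (0.6098)^2 = 0.372.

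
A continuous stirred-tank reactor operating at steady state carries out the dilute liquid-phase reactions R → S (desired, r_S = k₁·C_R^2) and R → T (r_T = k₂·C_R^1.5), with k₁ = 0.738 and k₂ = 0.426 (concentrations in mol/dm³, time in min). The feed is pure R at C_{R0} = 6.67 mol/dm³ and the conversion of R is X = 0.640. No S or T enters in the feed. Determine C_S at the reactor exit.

3.11 mol/dm³

Exit C_R = C_{R0}(1−X) = 6.67×0.360 = 2.401 mol/dm³.
A CSTR operates uniformly at the exit composition, giving r_S = 4.255 and r_T = 1.585 (each k·C_R^n at C_R = 2.401).
Fraction of consumed R going to S: r_S/(r_S+r_T) = 0.7286.
C_S = 0.7286·C_{R0}·X = 0.7286×6.67×0.640 = 3.11 mol/dm³.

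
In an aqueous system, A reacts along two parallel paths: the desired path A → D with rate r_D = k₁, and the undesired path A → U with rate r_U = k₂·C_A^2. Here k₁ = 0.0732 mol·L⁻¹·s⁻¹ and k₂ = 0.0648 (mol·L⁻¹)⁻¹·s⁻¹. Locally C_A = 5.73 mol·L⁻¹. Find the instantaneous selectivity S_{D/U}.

0.0344

S_{D/U} = r_D/r_U = (k₁)/(k₂·C_A^2) = (k₁/k₂)·C_A^-2.
= (0.0732) / (0.0648×5.730^2) = 0.07320/2.128 = 0.0344.
The undesired path is higher order in A, so low C_A (CSTR or dilute feed) favours D.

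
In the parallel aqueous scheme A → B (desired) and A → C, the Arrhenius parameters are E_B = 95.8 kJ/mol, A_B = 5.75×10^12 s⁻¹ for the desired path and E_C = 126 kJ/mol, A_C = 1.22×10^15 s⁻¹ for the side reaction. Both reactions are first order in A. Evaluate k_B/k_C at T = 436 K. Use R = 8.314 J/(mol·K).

19.6

Since both paths have the same order in A, the concentration cancels and S_{B/C} = k_B/k_C = (A_B/A_C)·exp[(E_C−E_B)/(RT)].
(E_C−E_B)/(RT) = (126−95.8)×10³/(8.314×436) = 30200/3625 = 8.331.
k_B/k_C = (5.75×10^12/1.22×10^15)·exp(8.331) = 0.004713 × 4152 = 19.6.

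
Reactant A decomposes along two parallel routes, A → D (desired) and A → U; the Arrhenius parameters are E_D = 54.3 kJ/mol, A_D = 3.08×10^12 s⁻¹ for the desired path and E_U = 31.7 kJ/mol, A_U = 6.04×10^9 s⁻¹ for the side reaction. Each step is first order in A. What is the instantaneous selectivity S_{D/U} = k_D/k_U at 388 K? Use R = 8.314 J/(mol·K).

0.462

Since both paths have the same order in A, the concentration cancels and S_{D/U} = k_D/k_U = (A_D/A_U)·exp[(E_U−E_D)/(RT)].
(E_U−E_D)/(RT) = (31.7−54.3)×10³/(8.314×388) = -22600/3226 = -7.006.
k_D/k_U = (3.08×10^12/6.04×10^9)·exp(-7.006) = 509.9 × 9.065×10^-4 = 0.462.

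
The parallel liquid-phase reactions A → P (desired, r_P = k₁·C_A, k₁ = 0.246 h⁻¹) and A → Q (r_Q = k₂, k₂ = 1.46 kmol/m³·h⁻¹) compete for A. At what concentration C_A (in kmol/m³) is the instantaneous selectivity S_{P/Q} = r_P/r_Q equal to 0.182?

S_{P/Q} = (k₁/k₂)·C_A ⇒ C_A = S·k₂/k₁.
= 0.182×1.46/0.246 = 1.08 kmol/m³.

1.08 kmol/m³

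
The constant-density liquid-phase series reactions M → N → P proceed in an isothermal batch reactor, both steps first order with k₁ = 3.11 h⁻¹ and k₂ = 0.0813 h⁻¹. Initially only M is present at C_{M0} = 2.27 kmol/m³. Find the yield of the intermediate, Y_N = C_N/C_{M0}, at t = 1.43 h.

Solving the coupled first-order balances gives C_N(t) = [k₁/(k₂−k₁)]·C_{M0}·(e^(−k₁t) − e^(−k₂t)).
e^(−k₁t) = e^(−3.11×1.43) = e^(−4.447) = 0.01171; e^(−k₂t) = e^(−0.1163) = 0.8902.
C_N = 3.11×2.27/(0.0813−3.11) × (0.01171−0.8902) = (-2.331)×(-0.8785) = 2.048 kmol/m³.
Y_N = C_N/C_{M0} = 2.048/2.27 = 0.902.

0.902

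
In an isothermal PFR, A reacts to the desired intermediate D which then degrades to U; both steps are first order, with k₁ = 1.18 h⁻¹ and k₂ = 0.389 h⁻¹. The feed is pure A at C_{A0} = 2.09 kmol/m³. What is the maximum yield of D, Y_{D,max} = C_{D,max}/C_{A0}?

0.579

At the optimum, C_{D,max}/C_{A0} = (k₁/k₂)^[k₂/(k₂−k₁)].
= (1.18/0.389)^(0.389/(0.389−1.18)) = (3.033)^(-0.4918) = 0.5794.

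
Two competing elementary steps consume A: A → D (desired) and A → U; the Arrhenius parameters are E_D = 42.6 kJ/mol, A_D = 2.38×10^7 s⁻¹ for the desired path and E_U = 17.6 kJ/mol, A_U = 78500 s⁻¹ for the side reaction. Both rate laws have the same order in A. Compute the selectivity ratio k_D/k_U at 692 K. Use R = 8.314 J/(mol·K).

3.93

k_D/k_U = (A_D/A_U)·exp[−(E_D−E_U)/(RT)] = (A_D/A_U)·exp[(E_U−E_D)/(RT)].
(E_U−E_D)/(RT) = (17.6−42.6)×10³/(8.314×692) = -25000/5753 = -4.345.
k_D/k_U = (2.38×10^7/78500)·exp(-4.345) = 303.2 × 0.01297 = 3.93.
Since E_D > E_U, raising the temperature improves selectivity toward D.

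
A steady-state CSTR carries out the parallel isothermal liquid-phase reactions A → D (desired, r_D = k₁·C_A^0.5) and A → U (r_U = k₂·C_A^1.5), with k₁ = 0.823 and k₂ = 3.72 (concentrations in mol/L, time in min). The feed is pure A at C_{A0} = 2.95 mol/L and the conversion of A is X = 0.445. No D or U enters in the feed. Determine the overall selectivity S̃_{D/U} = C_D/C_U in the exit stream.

0.135

Exit C_A = C_{A0}(1−X) = 2.95×0.555 = 1.637 mol/L.
In a CSTR the entire volume is at exit conditions, so r_D = 0.823×1.637^0.5 = 1.053 and r_U = 3.72×1.637^1.5 = 7.793.
Overall selectivity = C_D/C_U = r_Dτ/(r_Uτ) = r_D/r_U = 0.135.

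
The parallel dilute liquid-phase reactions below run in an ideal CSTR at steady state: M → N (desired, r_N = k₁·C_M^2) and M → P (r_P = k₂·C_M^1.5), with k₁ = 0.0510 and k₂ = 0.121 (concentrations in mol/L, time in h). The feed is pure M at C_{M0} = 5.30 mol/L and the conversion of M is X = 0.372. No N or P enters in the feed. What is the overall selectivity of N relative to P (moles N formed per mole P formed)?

Exit C_M = C_{M0}(1−X) = 5.30×0.628 = 3.328 mol/L.
In a CSTR the entire volume is at exit conditions, so r_N = 0.0510×3.328^2 = 0.5650 and r_P = 0.121×3.328^1.5 = 0.7347.
Overall selectivity = C_N/C_P = r_Nτ/(r_Pτ) = r_N/r_P = 0.769.

0.769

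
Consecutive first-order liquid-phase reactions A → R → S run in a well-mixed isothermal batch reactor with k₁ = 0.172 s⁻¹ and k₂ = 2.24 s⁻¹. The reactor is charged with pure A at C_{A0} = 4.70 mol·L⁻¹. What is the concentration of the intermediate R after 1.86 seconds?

Solving the coupled first-order balances gives C_R(t) = [k₁/(k₂−k₁)]·C_{A0}·(e^(−k₁t) − e^(−k₂t)).
e^(−k₁t) = e^(−0.172×1.86) = e^(−0.3199) = 0.7262; e^(−k₂t) = e^(−4.166) = 0.01551.
C_R = 0.172×4.70/(2.24−0.172) × (0.7262−0.01551) = 0.3909×0.7107 = 0.2778 mol·L⁻¹.

0.278 mol·L⁻¹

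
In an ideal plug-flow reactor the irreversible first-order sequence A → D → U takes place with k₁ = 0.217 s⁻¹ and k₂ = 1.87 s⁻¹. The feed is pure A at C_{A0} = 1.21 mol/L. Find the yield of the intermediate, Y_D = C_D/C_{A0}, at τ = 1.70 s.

Solving the coupled first-order balances gives C_D(τ) = [k₁/(k₂−k₁)]·C_{A0}·(e^(−k₁τ) − e^(−k₂τ)).
e^(−k₁τ) = e^(−0.217×1.70) = e^(−0.3689) = 0.6915; e^(−k₂τ) = e^(−3.179) = 0.04163.
C_D = 0.217×1.21/(1.87−0.217) × (0.6915−0.04163) = 0.1588×0.6499 = 0.1032 mol/L.
Y_D = C_D/C_{A0} = 0.1032/1.21 = 0.0853.

0.0853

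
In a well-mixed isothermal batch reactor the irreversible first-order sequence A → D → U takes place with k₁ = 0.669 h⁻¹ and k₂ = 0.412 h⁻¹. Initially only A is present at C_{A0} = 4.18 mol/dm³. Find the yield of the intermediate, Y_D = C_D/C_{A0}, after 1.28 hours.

The intermediate concentration in a first-order A→B→C sequence is C_D = k₁C_{A0}(e^(−k₁t) − e^(−k₂t))/(k₂−k₁).
e^(−k₁t) = e^(−0.669×1.28) = e^(−0.8563) = 0.4247; e^(−k₂t) = e^(−0.5274) = 0.5902.
C_D = 0.669×4.18/(0.412−0.669) × (0.4247−0.5902) = (-10.88)×(-0.1654) = 1.800 mol/dm³.
Y_D = C_D/C_{A0} = 1.800/4.18 = 0.431.

0.431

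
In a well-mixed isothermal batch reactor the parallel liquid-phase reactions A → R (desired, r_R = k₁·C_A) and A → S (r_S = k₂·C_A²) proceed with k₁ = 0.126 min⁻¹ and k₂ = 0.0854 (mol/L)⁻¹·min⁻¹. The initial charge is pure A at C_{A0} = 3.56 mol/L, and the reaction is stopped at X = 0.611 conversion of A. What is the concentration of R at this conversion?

C_A = C_{A0}(1−X) = 1.385 mol/L.
Along a PFR/batch, dC_R/dC_A = −r_R/(r_R+r_S) = −k₁/(k₁+k₂·C_A).
Integrating from C_{A0} to C_A: C_R = (0.126/0.0854)·ln[(0.126+0.0854·3.56)/(0.126+0.0854·1.38)] = 1.475·ln(0.4300/0.2443) = 0.8345 mol/L.

0.834 mol/L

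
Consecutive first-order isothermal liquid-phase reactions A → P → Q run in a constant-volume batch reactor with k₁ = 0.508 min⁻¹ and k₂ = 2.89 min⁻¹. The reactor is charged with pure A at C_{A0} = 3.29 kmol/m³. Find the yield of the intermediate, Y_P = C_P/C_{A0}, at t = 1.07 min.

For first-order series with pure A initially, C_P(t) = k₁C_{A0}/(k₂−k₁)·(e^(−k₁t) − e^(−k₂t)).
e^(−k₁t) = e^(−0.508×1.07) = e^(−0.5436) = 0.5807; e^(−k₂t) = e^(−3.092) = 0.04540.
C_P = 0.508×3.29/(2.89−0.508) × (0.5807−0.04540) = 0.7016×0.5353 = 0.3756 kmol/m³.
Y_P = C_P/C_{A0} = 0.3756/3.29 = 0.114.

0.114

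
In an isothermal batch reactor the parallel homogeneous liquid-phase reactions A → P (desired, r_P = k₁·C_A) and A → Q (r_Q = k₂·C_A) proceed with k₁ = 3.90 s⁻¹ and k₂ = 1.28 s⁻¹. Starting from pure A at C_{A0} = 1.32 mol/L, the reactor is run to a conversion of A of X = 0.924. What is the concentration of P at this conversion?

0.918 mol/L

C_A = C_{A0}(1−X) = 0.1003 mol/L.
Both paths are first order in A, so the instantaneous fraction to P is constant: dC_P/d(−C_A) = k₁/(k₁+k₂) = 0.7529.
C_P = 0.7529·(C_{A0}−C_A) = 0.7529×1.220 = 0.918 mol/L.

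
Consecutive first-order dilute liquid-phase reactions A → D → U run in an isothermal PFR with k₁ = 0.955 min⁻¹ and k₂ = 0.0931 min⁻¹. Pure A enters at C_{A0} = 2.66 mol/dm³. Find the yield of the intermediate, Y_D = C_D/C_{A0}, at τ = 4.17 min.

0.731

The intermediate concentration in a first-order A→B→C sequence is C_D = k₁C_{A0}(e^(−k₁τ) − e^(−k₂τ))/(k₂−k₁).
e^(−k₁τ) = e^(−0.955×4.17) = e^(−3.982) = 0.01864; e^(−k₂τ) = e^(−0.3882) = 0.6783.
C_D = 0.955×2.66/(0.0931−0.955) × (0.01864−0.6783) = (-2.947)×(-0.6596) = 1.944 mol/dm³.
Y_D = C_D/C_{A0} = 1.944/2.66 = 0.731.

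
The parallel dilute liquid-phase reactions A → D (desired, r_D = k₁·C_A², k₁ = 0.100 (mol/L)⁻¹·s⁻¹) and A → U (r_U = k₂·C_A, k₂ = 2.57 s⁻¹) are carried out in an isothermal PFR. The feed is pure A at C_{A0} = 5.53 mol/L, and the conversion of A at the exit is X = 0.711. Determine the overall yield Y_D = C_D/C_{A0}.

0.0857

C_A = C_{A0}(1−X) = 1.598 mol/L.
Along a PFR/batch, dC_U/dC_A = −r_U/(r_D+r_U) = −k₂/(k₂+k₁·C_A).
Integrating from C_{A0} to C_A: C_U = (2.57/0.100)·ln[(2.57+0.100·5.53)/(2.57+0.100·1.60)] = 25.70·ln(3.123/2.730) = 3.458 mol/L.
Then C_D = (C_{A0}−C_A) − C_U = 3.932 − 3.458 = 0.4737 mol/L.
Y_D = C_D/C_{A0} = 0.4737/5.53 = 0.0857.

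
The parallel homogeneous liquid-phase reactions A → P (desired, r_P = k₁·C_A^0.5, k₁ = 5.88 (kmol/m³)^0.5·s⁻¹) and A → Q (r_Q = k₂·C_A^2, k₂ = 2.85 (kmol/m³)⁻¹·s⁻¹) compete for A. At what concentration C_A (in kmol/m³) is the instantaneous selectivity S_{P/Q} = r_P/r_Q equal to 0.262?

3.96 kmol/m³

S_{P/Q} = (k₁/k₂)·C_A^-1.5 ⇒ C_A = (S·k₂/k₁)^(1/(-1.5)).
= (0.262×2.85/5.88)^(-0.6667) = (0.1270)^(-0.6667) = 3.96 kmol/m³.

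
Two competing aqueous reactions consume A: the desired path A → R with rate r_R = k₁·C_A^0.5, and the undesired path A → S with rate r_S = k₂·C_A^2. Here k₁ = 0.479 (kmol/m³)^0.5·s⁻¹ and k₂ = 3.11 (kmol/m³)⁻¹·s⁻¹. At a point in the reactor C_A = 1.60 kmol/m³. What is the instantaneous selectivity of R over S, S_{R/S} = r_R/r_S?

0.0761

S_{R/S} = r_R/r_S = (k₁·C_A^0.5)/(k₂·C_A^2) = (k₁/k₂)·C_A^-1.5.
= (0.479×1.600^0.5) / (3.11×1.600^2) = 0.6059/7.962 = 0.0761.
The undesired path is higher order in A, so low C_A (CSTR or dilute feed) favours R.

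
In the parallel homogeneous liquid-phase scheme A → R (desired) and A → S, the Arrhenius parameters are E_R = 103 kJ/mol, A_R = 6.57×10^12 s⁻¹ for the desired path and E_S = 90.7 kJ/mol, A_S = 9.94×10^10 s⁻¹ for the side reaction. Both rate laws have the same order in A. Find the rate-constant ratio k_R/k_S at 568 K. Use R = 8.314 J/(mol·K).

k_R/k_S = (A_R/A_S)·exp[−(E_R−E_S)/(RT)] = (A_R/A_S)·exp[(E_S−E_R)/(RT)].
(E_S−E_R)/(RT) = (90.7−103)×10³/(8.314×568) = -12300/4722 = -2.605.
k_R/k_S = (6.57×10^12/9.94×10^10)·exp(-2.605) = 66.10 × 0.07393 = 4.89.

4.89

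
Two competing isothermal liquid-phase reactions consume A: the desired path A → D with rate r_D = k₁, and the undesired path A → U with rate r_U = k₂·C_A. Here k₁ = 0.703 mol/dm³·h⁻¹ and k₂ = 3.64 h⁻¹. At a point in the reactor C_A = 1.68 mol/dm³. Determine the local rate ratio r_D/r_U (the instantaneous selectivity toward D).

0.115

S_{D/U} = r_D/r_U = (k₁)/(k₂·C_A) = (k₁/k₂)·C_A⁻¹.
= (0.703) / (3.64×1.680) = 0.7030/6.115 = 0.115.
The undesired path is higher order in A, so low C_A (CSTR or dilute feed) favours D.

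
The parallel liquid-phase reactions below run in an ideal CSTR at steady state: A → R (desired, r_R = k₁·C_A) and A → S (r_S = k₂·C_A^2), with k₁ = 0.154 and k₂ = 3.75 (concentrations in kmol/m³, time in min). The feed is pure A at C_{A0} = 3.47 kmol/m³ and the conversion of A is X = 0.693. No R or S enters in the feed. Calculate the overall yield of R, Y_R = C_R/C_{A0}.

Exit C_A = C_{A0}(1−X) = 3.47×0.307 = 1.065 kmol/m³.
In a CSTR the entire volume is at exit conditions, so r_R = 0.154×1.065 = 0.1641 and r_S = 3.75×1.065^2 = 4.256.
Fraction of consumed A going to R: r_R/(r_R+r_S) = 0.03712.
C_R = 0.03712·C_{A0}·X = 0.03712×3.47×0.693 = 0.0893 kmol/m³; Y_R = C_R/C_{A0} = 0.0257.

0.0257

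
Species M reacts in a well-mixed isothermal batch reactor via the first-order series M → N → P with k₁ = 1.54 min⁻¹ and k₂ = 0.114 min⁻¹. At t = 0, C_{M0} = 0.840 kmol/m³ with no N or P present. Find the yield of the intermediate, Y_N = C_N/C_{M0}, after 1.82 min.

For first-order series with pure M initially, C_N(t) = k₁C_{M0}/(k₂−k₁)·(e^(−k₁t) − e^(−k₂t)).
e^(−k₁t) = e^(−1.54×1.82) = e^(−2.803) = 0.06064; e^(−k₂t) = e^(−0.2075) = 0.8126.
C_N = 1.54×0.840/(0.114−1.54) × (0.06064−0.8126) = (-0.9072)×(-0.7520) = 0.6822 kmol/m³.
Y_N = C_N/C_{M0} = 0.6822/0.840 = 0.812.

0.812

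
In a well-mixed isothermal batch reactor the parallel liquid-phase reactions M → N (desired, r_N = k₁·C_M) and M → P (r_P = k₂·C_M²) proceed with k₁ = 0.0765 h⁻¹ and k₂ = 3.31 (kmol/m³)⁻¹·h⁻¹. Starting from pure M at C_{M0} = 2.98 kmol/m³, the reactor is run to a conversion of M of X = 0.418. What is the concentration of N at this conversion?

0.0124 kmol/m³

C_M = C_{M0}(1−X) = 1.734 kmol/m³.
Along a PFR/batch, dC_N/dC_M = −r_N/(r_N+r_P) = −k₁/(k₁+k₂·C_M).
Integrating from C_{M0} to C_M: C_N = (0.0765/3.31)·ln[(0.0765+3.31·2.98)/(0.0765+3.31·1.73)] = 0.02311·ln(9.940/5.817) = 0.01238 kmol/m³.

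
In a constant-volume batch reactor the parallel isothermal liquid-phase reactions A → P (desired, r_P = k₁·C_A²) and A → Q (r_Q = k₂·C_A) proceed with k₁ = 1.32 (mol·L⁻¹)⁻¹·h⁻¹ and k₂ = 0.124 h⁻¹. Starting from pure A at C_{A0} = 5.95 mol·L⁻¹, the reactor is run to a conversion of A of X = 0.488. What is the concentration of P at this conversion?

2.84 mol·L⁻¹

C_A = C_{A0}(1−X) = 3.046 mol·L⁻¹.
Along a PFR/batch, dC_Q/dC_A = −r_Q/(r_P+r_Q) = −k₂/(k₂+k₁·C_A).
Integrating from C_{A0} to C_A: C_Q = (0.124/1.32)·ln[(0.124+1.32·5.95)/(0.124+1.32·3.05)] = 0.09394·ln(7.978/4.145) = 0.06150 mol·L⁻¹.
Then C_P = (C_{A0}−C_A) − C_Q = 2.904 − 0.06150 = 2.842 mol·L⁻¹.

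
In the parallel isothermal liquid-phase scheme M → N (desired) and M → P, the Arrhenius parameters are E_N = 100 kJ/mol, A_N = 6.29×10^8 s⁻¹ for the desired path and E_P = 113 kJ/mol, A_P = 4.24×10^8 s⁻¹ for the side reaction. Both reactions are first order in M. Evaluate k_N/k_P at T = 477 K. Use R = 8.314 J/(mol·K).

39.3

k_N/k_P = (A_N/A_P)·exp[−(E_N−E_P)/(RT)] = (A_N/A_P)·exp[(E_P−E_N)/(RT)].
(E_P−E_N)/(RT) = (113−100)×10³/(8.314×477) = 13000/3966 = 3.278.
k_N/k_P = (6.29×10^8/4.24×10^8)·exp(3.278) = 1.483 × 26.52 = 39.3.
Since E_N < E_P, lowering the temperature improves selectivity toward N.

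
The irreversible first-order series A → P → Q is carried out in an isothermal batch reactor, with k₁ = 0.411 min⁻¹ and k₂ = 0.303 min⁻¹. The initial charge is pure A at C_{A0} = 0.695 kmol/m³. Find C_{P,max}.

For a first-order series the maximum intermediate yield is C_{P,max}/C_{A0} = (k₁/k₂)^[k₂/(k₂−k₁)].
= (0.411/0.303)^(0.303/(0.303−0.411)) = (1.356)^(-2.806) = 0.4252.
C_{P,max} = 0.4252×0.695 = 0.295 kmol/m³.

0.295 kmol/m³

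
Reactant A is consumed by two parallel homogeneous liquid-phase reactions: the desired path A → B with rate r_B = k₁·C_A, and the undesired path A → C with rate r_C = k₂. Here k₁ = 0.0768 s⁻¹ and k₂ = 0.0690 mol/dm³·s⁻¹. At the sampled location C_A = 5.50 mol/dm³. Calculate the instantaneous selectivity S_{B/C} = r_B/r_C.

S_{B/C} = r_B/r_C = (k₁·C_A)/(k₂) = (k₁/k₂)·C_A.
= (0.0768×5.500) / (0.0690) = 0.4224/0.06900 = 6.12.

6.12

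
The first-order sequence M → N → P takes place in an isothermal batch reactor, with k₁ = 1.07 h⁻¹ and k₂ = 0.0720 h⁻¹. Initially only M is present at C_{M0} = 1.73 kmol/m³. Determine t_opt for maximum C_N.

2.70 h

For first-order series the maximum of C_N occurs at t_opt = ln(k₂/k₁)/(k₂−k₁).
= ln(0.0720/1.07)/(0.0720−1.07) = ln(0.06729)/-0.9980 = -2.699/-0.9980 = 2.70 h.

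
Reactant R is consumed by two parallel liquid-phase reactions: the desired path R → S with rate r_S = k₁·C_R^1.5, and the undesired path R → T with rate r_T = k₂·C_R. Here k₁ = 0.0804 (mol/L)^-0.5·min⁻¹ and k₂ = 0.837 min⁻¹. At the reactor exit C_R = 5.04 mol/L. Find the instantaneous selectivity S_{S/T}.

0.216

S_{S/T} = r_S/r_T = (k₁·C_R^1.5)/(k₂·C_R) = (k₁/k₂)·C_R^0.5.
= (0.0804×5.040^1.5) / (0.837×5.040) = 0.9097/4.218 = 0.216.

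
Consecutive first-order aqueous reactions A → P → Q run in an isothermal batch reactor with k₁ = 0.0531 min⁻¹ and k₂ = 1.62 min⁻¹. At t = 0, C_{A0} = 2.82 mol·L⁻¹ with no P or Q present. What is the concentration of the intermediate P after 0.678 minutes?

0.0603 mol·L⁻¹

The intermediate concentration in a first-order A→B→C sequence is C_P = k₁C_{A0}(e^(−k₁t) − e^(−k₂t))/(k₂−k₁).
e^(−k₁t) = e^(−0.0531×0.678) = e^(−0.03600) = 0.9646; e^(−k₂t) = e^(−1.098) = 0.3334.
C_P = 0.0531×2.82/(1.62−0.0531) × (0.9646−0.3334) = 0.09557×0.6312 = 0.06032 mol·L⁻¹.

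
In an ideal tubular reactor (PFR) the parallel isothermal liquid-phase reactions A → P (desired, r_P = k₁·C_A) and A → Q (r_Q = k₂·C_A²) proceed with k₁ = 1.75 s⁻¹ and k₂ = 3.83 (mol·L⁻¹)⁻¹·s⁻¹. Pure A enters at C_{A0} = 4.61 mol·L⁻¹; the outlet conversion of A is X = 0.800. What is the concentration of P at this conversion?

C_A = C_{A0}(1−X) = 0.9220 mol·L⁻¹.
Along a PFR/batch, dC_P/dC_A = −r_P/(r_P+r_Q) = −k₁/(k₁+k₂·C_A).
Integrating from C_{A0} to C_A: C_P = (1.75/3.83)·ln[(1.75+3.83·4.61)/(1.75+3.83·0.922)] = 0.4569·ln(19.41/5.281) = 0.5946 mol·L⁻¹.

0.595 mol·L⁻¹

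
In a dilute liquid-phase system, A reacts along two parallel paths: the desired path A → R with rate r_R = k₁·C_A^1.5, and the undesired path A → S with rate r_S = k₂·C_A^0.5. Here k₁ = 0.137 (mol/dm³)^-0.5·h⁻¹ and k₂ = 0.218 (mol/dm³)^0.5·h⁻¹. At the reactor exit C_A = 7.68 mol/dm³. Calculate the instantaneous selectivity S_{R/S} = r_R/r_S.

4.83

S_{R/S} = r_R/r_S = (k₁·C_A^1.5)/(k₂·C_A^0.5) = (k₁/k₂)·C_A.
= (0.137×7.680^1.5) / (0.218×7.680^0.5) = 2.916/0.6041 = 4.83.
Since the desired path is higher order in A, keeping C_A high (PFR or concentrated feed) favours R.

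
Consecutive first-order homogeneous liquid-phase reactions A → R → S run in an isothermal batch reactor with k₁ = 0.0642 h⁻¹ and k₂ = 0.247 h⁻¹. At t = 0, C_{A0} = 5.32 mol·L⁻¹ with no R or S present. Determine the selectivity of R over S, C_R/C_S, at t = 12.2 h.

0.358

Solving the coupled first-order balances gives C_R(t) = [k₁/(k₂−k₁)]·C_{A0}·(e^(−k₁t) − e^(−k₂t)).
e^(−k₁t) = e^(−0.0642×12.2) = e^(−0.7832) = 0.4569; e^(−k₂t) = e^(−3.013) = 0.04912.
C_R = 0.0642×5.32/(0.247−0.0642) × (0.4569−0.04912) = 1.868×0.4078 = 0.7619 mol·L⁻¹.
C_A = C_{A0}e^(−k₁t) = 2.431 mol·L⁻¹, so C_S = C_{A0}−C_A−C_R = 2.127 mol·L⁻¹; C_R/C_S = 0.358.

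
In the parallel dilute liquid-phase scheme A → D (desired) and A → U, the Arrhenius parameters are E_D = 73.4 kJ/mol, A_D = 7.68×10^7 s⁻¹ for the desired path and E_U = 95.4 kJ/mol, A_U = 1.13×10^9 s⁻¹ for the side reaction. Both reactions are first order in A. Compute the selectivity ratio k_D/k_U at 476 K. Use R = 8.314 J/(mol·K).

With equal orders, S_{D/U} = k_D/k_U = (A_D/A_U)·exp[(E_U−E_D)/(RT)].
(E_U−E_D)/(RT) = (95.4−73.4)×10³/(8.314×476) = 22000/3957 = 5.559.
k_D/k_U = (7.68×10^7/1.13×10^9)·exp(5.559) = 0.06796 × 259.6 = 17.6.

17.6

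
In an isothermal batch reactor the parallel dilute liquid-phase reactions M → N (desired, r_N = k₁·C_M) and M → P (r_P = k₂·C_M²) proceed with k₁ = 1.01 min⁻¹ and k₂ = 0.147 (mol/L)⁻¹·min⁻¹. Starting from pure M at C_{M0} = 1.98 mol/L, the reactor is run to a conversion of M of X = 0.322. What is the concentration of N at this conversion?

C_M = C_{M0}(1−X) = 1.342 mol/L.
Along a PFR/batch, dC_N/dC_M = −r_N/(r_N+r_P) = −k₁/(k₁+k₂·C_M).
Integrating from C_{M0} to C_M: C_N = (1.01/0.147)·ln[(1.01+0.147·1.98)/(1.01+0.147·1.34)] = 6.871·ln(1.301/1.207) = 0.5137 mol/L.

0.514 mol/L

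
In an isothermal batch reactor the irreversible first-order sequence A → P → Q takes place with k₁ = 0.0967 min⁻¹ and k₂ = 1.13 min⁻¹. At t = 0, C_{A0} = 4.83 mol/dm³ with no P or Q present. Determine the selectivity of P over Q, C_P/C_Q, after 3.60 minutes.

For first-order series with pure A initially, C_P(t) = k₁C_{A0}/(k₂−k₁)·(e^(−k₁t) − e^(−k₂t)).
e^(−k₁t) = e^(−0.0967×3.60) = e^(−0.3481) = 0.7060; e^(−k₂t) = e^(−4.068) = 0.01711.
C_P = 0.0967×4.83/(1.13−0.0967) × (0.7060−0.01711) = 0.4520×0.6889 = 0.3114 mol/dm³.
C_A = C_{A0}e^(−k₁t) = 3.410 mol/dm³, so C_Q = C_{A0}−C_A−C_P = 1.109 mol/dm³; C_P/C_Q = 0.281.

0.281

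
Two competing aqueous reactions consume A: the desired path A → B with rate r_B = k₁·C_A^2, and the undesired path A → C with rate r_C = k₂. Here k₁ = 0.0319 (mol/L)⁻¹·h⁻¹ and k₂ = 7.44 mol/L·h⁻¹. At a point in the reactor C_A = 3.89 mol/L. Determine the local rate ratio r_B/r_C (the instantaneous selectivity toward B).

0.0649

S_{B/C} = r_B/r_C = (k₁·C_A^2)/(k₂) = (k₁/k₂)·C_A^2.
= (0.0319×3.890^2) / (7.44) = 0.4827/7.440 = 0.0649.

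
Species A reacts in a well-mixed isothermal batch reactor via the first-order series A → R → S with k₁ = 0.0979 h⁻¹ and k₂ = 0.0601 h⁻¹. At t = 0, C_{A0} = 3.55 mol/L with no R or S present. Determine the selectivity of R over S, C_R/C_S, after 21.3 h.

0.834

The intermediate concentration in a first-order A→B→C sequence is C_R = k₁C_{A0}(e^(−k₁t) − e^(−k₂t))/(k₂−k₁).
e^(−k₁t) = e^(−0.0979×21.3) = e^(−2.085) = 0.1243; e^(−k₂t) = e^(−1.280) = 0.2780.
C_R = 0.0979×3.55/(0.0601−0.0979) × (0.1243−0.2780) = (-9.194)×(-0.1537) = 1.413 mol/L.
C_A = C_{A0}e^(−k₁t) = 0.4412 mol/L, so C_S = C_{A0}−C_A−C_R = 1.695 mol/L; C_R/C_S = 0.834.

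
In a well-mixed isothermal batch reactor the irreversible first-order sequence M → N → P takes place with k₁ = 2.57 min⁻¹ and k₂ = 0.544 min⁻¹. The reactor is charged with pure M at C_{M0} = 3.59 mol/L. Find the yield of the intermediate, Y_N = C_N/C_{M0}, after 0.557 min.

0.634

The intermediate concentration in a first-order A→B→C sequence is C_N = k₁C_{M0}(e^(−k₁t) − e^(−k₂t))/(k₂−k₁).
e^(−k₁t) = e^(−2.57×0.557) = e^(−1.431) = 0.2390; e^(−k₂t) = e^(−0.3030) = 0.7386.
C_N = 2.57×3.59/(0.544−2.57) × (0.2390−0.7386) = (-4.554)×(-0.4996) = 2.275 mol/L.
Y_N = C_N/C_{M0} = 2.275/3.59 = 0.634.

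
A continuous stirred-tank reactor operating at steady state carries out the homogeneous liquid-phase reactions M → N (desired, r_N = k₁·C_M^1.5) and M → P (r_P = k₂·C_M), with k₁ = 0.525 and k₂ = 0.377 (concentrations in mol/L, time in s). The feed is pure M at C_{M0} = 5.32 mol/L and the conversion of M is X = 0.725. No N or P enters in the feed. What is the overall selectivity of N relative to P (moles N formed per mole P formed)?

Exit C_M = C_{M0}(1−X) = 5.32×0.275 = 1.463 mol/L.
Rates in a CSTR are evaluated at the outlet concentration: r_N = 0.525×1.463^1.5 = 0.9290, r_P = 0.377×1.463 = 0.5516.
Overall selectivity = C_N/C_P = r_Nτ/(r_Pτ) = r_N/r_P = 1.68.

1.68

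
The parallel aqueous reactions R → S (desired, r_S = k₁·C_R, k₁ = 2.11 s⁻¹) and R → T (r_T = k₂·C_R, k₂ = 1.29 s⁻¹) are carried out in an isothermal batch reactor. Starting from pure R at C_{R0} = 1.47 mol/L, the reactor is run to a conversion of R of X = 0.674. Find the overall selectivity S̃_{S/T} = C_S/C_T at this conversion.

1.64

C_R = C_{R0}(1−X) = 0.4792 mol/L.
Both paths are first order in R, so the instantaneous fraction to S is constant: dC_S/d(−C_R) = k₁/(k₁+k₂) = 0.6206.
C_S = 0.6206·(C_{R0}−C_R) = 0.6206×0.9908 = 0.615 mol/L.
C_T = (C_{R0}−C_R)−C_S = 0.3759 mol/L; S̃_{S/T} = 0.6149/0.3759 = 1.64.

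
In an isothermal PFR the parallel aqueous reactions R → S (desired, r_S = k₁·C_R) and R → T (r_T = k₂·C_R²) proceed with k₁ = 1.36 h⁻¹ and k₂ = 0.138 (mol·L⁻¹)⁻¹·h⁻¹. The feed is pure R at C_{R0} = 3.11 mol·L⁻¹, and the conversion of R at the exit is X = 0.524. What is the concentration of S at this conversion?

1.32 mol·L⁻¹

C_R = C_{R0}(1−X) = 1.480 mol·L⁻¹.
Along a PFR/batch, dC_S/dC_R = −r_S/(r_S+r_T) = −k₁/(k₁+k₂·C_R).
Integrating from C_{R0} to C_R: C_S = (1.36/0.138)·ln[(1.36+0.138·3.11)/(1.36+0.138·1.48)] = 9.855·ln(1.789/1.564) = 1.324 mol·L⁻¹.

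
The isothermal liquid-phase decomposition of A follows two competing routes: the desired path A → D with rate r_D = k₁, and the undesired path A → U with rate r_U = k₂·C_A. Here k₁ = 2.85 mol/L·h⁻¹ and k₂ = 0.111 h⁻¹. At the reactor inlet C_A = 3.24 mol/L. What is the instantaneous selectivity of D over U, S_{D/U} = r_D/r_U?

S_{D/U} = r_D/r_U = (k₁)/(k₂·C_A) = (k₁/k₂)·C_A⁻¹.
= (2.85) / (0.111×3.240) = 2.850/0.3596 = 7.92.

7.92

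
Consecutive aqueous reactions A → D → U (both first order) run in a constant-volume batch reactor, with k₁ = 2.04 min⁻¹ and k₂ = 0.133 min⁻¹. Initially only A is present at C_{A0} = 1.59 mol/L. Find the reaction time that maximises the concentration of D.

Setting dC_D/dt = 0 gives t_opt = ln(k₂/k₁)/(k₂−k₁).
= ln(0.133/2.04)/(0.133−2.04) = ln(0.06520)/-1.907 = -2.730/-1.907 = 1.43 min.

1.43 min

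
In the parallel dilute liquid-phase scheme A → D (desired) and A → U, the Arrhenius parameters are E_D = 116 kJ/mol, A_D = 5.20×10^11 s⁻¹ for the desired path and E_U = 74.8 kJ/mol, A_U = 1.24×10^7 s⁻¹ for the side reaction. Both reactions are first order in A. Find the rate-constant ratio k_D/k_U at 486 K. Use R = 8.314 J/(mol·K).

With equal orders, S_{D/U} = k_D/k_U = (A_D/A_U)·exp[(E_U−E_D)/(RT)].
(E_U−E_D)/(RT) = (74.8−116)×10³/(8.314×486) = -41200/4041 = -10.20.
k_D/k_U = (5.20×10^11/1.24×10^7)·exp(-10.20) = 41935 × 3.730×10^-5 = 1.56.

1.56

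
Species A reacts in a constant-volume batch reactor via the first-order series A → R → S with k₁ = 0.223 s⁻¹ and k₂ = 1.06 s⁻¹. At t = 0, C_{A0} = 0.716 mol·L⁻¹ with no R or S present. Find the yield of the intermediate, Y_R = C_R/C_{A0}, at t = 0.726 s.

Solving the coupled first-order balances gives C_R(t) = [k₁/(k₂−k₁)]·C_{A0}·(e^(−k₁t) − e^(−k₂t)).
e^(−k₁t) = e^(−0.223×0.726) = e^(−0.1619) = 0.8505; e^(−k₂t) = e^(−0.7696) = 0.4632.
C_R = 0.223×0.716/(1.06−0.223) × (0.8505−0.4632) = 0.1908×0.3873 = 0.07388 mol·L⁻¹.
Y_R = C_R/C_{A0} = 0.07388/0.716 = 0.103.

0.103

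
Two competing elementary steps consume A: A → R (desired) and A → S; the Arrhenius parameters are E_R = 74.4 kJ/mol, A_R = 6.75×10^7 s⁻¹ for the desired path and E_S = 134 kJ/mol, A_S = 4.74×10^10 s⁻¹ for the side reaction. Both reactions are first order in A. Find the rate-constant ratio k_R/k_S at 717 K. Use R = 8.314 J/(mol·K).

31.3

Since both paths have the same order in A, the concentration cancels and S_{R/S} = k_R/k_S = (A_R/A_S)·exp[(E_S−E_R)/(RT)].
(E_S−E_R)/(RT) = (134−74.4)×10³/(8.314×717) = 59600/5961 = 9.998.
k_R/k_S = (6.75×10^7/4.74×10^10)·exp(9.998) = 0.001424 × 21984 = 31.3.
Since E_R < E_S, lowering the temperature improves selectivity toward R.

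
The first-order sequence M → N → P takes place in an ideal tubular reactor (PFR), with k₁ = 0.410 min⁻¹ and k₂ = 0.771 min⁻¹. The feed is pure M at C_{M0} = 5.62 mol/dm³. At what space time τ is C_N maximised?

1.75 min

Setting dC_N/dτ = 0 gives τ_opt = ln(k₂/k₁)/(k₂−k₁).
= ln(0.771/0.410)/(0.771−0.410) = ln(1.880)/0.3610 = 0.6315/0.3610 = 1.75 min.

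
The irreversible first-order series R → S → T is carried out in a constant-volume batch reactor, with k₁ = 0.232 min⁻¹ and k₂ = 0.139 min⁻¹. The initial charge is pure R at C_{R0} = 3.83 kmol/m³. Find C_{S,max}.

For a first-order series the maximum intermediate yield is C_{S,max}/C_{R0} = (k₁/k₂)^[k₂/(k₂−k₁)].
= (0.232/0.139)^(0.139/(0.139−0.232)) = (1.669)^(-1.495) = 0.4650.
C_{S,max} = 0.4650×3.83 = 1.78 kmol/m³.

1.78 kmol/m³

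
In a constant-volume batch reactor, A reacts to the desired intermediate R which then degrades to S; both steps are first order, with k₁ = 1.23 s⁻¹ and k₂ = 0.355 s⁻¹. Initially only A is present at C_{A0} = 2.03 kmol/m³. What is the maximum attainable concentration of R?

At the optimum, C_{R,max}/C_{A0} = (k₁/k₂)^[k₂/(k₂−k₁)].
= (1.23/0.355)^(0.355/(0.355−1.23)) = (3.465)^(-0.4057) = 0.6040.
C_{R,max} = 0.6040×2.03 = 1.23 kmol/m³.

1.23 kmol/m³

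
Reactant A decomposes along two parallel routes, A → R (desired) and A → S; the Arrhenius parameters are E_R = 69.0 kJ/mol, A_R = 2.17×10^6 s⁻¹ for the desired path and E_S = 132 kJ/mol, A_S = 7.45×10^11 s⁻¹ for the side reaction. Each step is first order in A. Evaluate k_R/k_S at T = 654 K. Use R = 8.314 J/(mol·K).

Since both paths have the same order in A, the concentration cancels and S_{R/S} = k_R/k_S = (A_R/A_S)·exp[(E_S−E_R)/(RT)].
(E_S−E_R)/(RT) = (132−69.0)×10³/(8.314×654) = 63000/5437 = 11.59.
k_R/k_S = (2.17×10^6/7.45×10^11)·exp(11.59) = 2.913×10^-6 × 1.076×10^5 = 0.314.

0.314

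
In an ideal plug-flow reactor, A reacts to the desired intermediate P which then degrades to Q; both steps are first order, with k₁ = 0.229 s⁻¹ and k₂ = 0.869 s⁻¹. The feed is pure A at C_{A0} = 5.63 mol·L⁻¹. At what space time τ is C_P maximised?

2.08 s

For first-order series the maximum of C_P occurs at τ_opt = ln(k₂/k₁)/(k₂−k₁).
= ln(0.869/0.229)/(0.869−0.229) = ln(3.795)/0.6400 = 1.334/0.6400 = 2.08 s.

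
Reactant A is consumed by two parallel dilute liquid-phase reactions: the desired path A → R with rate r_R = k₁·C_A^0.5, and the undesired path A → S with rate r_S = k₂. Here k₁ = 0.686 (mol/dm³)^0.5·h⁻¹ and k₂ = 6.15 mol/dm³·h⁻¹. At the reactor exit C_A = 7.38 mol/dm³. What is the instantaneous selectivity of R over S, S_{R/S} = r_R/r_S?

0.303

S_{R/S} = r_R/r_S = (k₁·C_A^0.5)/(k₂) = (k₁/k₂)·C_A^0.5.
= (0.686×7.380^0.5) / (6.15) = 1.864/6.150 = 0.303.
Since the desired path is higher order in A, keeping C_A high (PFR or concentrated feed) favours R.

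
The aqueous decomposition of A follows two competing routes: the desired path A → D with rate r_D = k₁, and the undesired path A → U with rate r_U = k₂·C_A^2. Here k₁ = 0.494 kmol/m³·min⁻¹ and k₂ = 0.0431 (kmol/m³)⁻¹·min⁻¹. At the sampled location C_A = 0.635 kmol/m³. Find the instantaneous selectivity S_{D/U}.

28.4

S_{D/U} = r_D/r_U = (k₁)/(k₂·C_A^2) = (k₁/k₂)·C_A^-2.
= (0.494) / (0.0431×0.6350^2) = 0.4940/0.01738 = 28.4.
The undesired path is higher order in A, so low C_A (CSTR or dilute feed) favours D.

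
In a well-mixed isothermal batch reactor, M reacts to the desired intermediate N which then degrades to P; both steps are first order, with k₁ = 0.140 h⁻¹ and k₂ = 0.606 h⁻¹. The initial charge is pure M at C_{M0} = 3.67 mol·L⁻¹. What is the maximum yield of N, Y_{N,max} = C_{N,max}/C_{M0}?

At the optimum, C_{N,max}/C_{M0} = (k₁/k₂)^[k₂/(k₂−k₁)].
= (0.140/0.606)^(0.606/(0.606−0.140)) = (0.2310)^(1.300) = 0.1488.

0.149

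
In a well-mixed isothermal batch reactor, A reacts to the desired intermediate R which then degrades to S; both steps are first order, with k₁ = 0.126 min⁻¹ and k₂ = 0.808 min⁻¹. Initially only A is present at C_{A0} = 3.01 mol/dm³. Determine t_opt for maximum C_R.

The intermediate peaks when r₁ = r₂, i.e. k₁e^(−k₁t) = k₂e^(−k₂t), giving t_opt = ln(k₂/k₁)/(k₂−k₁).
= ln(0.808/0.126)/(0.808−0.126) = ln(6.413)/0.6820 = 1.858/0.6820 = 2.72 min.

2.72 min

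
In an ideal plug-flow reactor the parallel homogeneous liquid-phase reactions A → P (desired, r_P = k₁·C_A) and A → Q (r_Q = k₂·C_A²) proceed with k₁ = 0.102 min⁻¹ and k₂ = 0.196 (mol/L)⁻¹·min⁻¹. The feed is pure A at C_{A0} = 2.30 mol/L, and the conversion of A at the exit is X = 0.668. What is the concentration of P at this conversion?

0.410 mol/L

C_A = C_{A0}(1−X) = 0.7636 mol/L.
Along a PFR/batch, dC_P/dC_A = −r_P/(r_P+r_Q) = −k₁/(k₁+k₂·C_A).
Integrating from C_{A0} to C_A: C_P = (0.102/0.196)·ln[(0.102+0.196·2.30)/(0.102+0.196·0.764)] = 0.5204·ln(0.5528/0.2517) = 0.4095 mol/L.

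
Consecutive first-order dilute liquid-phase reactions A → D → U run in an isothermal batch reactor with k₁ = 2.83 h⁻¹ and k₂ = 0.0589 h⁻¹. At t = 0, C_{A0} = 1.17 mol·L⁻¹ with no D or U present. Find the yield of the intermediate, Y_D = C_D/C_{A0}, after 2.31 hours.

0.890

Solving the coupled first-order balances gives C_D(t) = [k₁/(k₂−k₁)]·C_{A0}·(e^(−k₁t) − e^(−k₂t)).
e^(−k₁t) = e^(−2.83×2.31) = e^(−6.537) = 0.001448; e^(−k₂t) = e^(−0.1361) = 0.8728.
C_D = 2.83×1.17/(0.0589−2.83) × (0.001448−0.8728) = (-1.195)×(-0.8713) = 1.041 mol·L⁻¹.
Y_D = C_D/C_{A0} = 1.041/1.17 = 0.890.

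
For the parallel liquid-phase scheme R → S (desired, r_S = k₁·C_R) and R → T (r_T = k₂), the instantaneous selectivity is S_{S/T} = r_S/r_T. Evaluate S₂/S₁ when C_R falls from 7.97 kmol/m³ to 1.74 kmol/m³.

S_{S/T} = (k₁/k₂)·C_R, so S₂/S₁ = (C_{R,2}/C_{R,1}).
= 1.74/7.97 = 0.218.

0.218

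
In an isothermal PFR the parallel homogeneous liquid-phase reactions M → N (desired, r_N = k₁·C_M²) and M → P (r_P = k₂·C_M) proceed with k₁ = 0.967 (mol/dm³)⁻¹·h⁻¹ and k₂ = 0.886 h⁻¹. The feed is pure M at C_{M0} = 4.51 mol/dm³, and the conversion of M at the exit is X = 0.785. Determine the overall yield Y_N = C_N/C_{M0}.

C_M = C_{M0}(1−X) = 0.9696 mol/dm³.
Along a PFR/batch, dC_P/dC_M = −r_P/(r_N+r_P) = −k₂/(k₂+k₁·C_M).
Integrating from C_{M0} to C_M: C_P = (0.886/0.967)·ln[(0.886+0.967·4.51)/(0.886+0.967·0.970)] = 0.9162·ln(5.247/1.824) = 0.9683 mol/dm³.
Then C_N = (C_{M0}−C_M) − C_P = 3.540 − 0.9683 = 2.572 mol/dm³.
Y_N = C_N/C_{M0} = 2.572/4.51 = 0.570.

0.570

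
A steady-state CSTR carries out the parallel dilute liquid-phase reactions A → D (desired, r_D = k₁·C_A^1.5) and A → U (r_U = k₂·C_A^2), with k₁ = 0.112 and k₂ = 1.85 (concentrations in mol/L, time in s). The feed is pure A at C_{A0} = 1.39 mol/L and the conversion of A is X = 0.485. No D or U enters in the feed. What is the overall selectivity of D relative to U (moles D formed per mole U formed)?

0.0716

Exit C_A = C_{A0}(1−X) = 1.39×0.515 = 0.7158 mol/L.
In a CSTR the entire volume is at exit conditions, so r_D = 0.112×0.7158^1.5 = 0.06783 and r_U = 1.85×0.7158^2 = 0.9480.
Overall selectivity = C_D/C_U = r_Dτ/(r_Uτ) = r_D/r_U = 0.0716.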